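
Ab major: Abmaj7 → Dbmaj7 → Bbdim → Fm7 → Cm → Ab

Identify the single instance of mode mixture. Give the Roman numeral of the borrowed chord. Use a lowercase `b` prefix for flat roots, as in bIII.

Ab major has the diatonic set Ab, Bbm, Cm, Db, Eb, Fm, Gdim. Of the given chords, Abmaj7, Dbmaj7, Fm7, Cm and Ab are diatonic. Bbdim (Bb–Db–Fb) doesn't fit — on degree 2 Ab major would have Bbm (ii). Bbdim is the degree-2 chord of Ab minor, so it is the borrowed ii°.

ii°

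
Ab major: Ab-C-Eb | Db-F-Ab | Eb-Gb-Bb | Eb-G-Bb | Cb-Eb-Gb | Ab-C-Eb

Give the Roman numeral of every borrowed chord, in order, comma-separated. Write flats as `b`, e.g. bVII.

v, bIII

Ab major has the diatonic set Ab, Bbm, Cm, Db, Eb, Fm, Gdim. Of the given chords, Ab–C–Eb = Ab, Db–F–Ab = Db and Eb–G–Bb = Eb are diatonic. Eb–Gb–Bb doesn't fit — on degree 5 Ab major would have Eb (V). Ebm is the degree-5 chord of Ab minor, so it is the borrowed v. But Cb–Eb–Gb is foreign: the diatonic iii on degree 3 is Cm, whereas Cb comes from Ab minor. It is labeled bIII.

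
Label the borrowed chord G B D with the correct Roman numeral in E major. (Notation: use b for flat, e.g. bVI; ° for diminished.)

bIII

G is the lowered form of scale degree 3 in E major (the diatonic degree 3 is G#). G–B–D is a major chord — the form found in E minor, not the diatonic iii (G#m). Borrowed into E major it is written bIII.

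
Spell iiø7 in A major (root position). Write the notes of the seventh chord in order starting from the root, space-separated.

B D F A

iiø7 is built on scale degree 2, which is B in both A major and its parallel. Stacking thirds in A minor on B gives B–D–F–A.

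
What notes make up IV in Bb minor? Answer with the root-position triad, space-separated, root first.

IV is built on scale degree 4, which is Eb in both Bb minor and its parallel. Building the major chord from the parallel major on Eb: Eb–G–Bb.

Eb G Bb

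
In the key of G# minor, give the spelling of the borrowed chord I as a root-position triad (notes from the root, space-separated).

The root, G#, is scale degree 1 — the same note in G# minor and G# major; only the chord quality changes. Building the major chord from the parallel major on G#: G#–B#–D#.

G# B# D#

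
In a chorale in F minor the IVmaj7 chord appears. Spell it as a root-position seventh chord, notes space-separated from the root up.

IVmaj7 is built on scale degree 4, which is Bb in both F minor and its parallel. Building the major-seventh chord from the parallel major on Bb: Bb–D–F–A.

Bb D F A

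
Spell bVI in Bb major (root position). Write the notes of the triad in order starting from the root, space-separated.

Gb Bb Db

bVI is built on the lowered scale degree 6. In Bb major degree 6 is G; lowered it becomes Gb. In Bb minor the chord on Gb is Gb–Bb–Db.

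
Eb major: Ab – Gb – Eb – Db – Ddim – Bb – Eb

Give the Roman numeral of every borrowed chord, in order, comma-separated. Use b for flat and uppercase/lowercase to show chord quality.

In Eb major the diatonic chords are Eb, Fm, Gm, Ab, Bb, Cm, Ddim. Ab, Eb, Ddim and Bb all belong to that set. But Gb (Gb–Bb–Db) is foreign: the diatonic iii on degree 3 is Gm, whereas Gb comes from Eb minor. It is labeled bIII. Db (Db–F–Ab) doesn't fit — on degree 7 Eb major would have Ddim (vii°). Db is the degree-7 chord of Eb minor, so it is the borrowed bVII.

bIII, bVII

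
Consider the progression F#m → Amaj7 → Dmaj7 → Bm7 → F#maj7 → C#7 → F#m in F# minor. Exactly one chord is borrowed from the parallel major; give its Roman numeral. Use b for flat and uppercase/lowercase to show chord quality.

Imaj7

The diatonic triads in F# minor (with V from harmonic minor) are F#m, G#dim, A, Bm, C#, D, E. F#m, Amaj7, Dmaj7, Bm7 and C#7 all belong to that set. F#maj7 (F#–A#–C#–E#) is not: scale degree 1 in F# minor carries F#m (i). In F# major the chord on that degree is F#maj7, so here it functions as Imaj7, borrowed from the parallel major.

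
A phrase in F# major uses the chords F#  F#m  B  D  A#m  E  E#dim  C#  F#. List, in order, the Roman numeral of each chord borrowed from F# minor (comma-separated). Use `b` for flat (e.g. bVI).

In F# major the diatonic chords are F#, G#m, A#m, B, C#, D#m, E#dim. Of the given chords, F#, B, A#m, E#dim and C# are diatonic. F#m (F#–A–C#) doesn't fit — on degree 1 F# major would have F# (I). F#m is the degree-1 chord of F# minor, so it is the borrowed i. D (D–F#–A) doesn't fit — on degree 6 F# major would have D#m (vi). D is the degree-6 chord of F# minor, so it is the borrowed bVI. But E (E–G#–B) is foreign: the diatonic vii° on degree 7 is E#dim, whereas E comes from F# minor. It is labeled bVII.

i, bVI, bVII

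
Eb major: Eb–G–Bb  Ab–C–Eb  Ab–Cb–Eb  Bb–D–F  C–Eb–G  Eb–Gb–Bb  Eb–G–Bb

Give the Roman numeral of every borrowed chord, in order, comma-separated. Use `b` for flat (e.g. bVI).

iv, i

The diatonic triads in Eb major are Eb, Fm, Gm, Ab, Bb, Cm, Ddim. Eb–G–Bb = Eb, Ab–C–Eb = Ab, Bb–D–F = Bb and C–Eb–G = Cm are all diatonic. But Ab–Cb–Eb is foreign: the diatonic IV on degree 4 is Ab, whereas Abm comes from Eb minor. It is labeled iv. But Eb–Gb–Bb is foreign: the diatonic I on degree 1 is Eb, whereas Ebm comes from Eb minor. It is labeled i.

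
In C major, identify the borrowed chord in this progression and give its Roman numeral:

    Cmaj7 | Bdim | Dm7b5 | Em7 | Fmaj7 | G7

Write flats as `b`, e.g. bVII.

The diatonic triads in C major are C, Dm, Em, F, G, Am, Bdim. Cmaj7, Bdim, Em7, Fmaj7 and G7 all belong to that set. But Dm7b5 (D–F–Ab–C) is foreign: the diatonic ii on degree 2 is Dm, whereas Dm7b5 comes from C minor. It is labeled iiø7.

iiø7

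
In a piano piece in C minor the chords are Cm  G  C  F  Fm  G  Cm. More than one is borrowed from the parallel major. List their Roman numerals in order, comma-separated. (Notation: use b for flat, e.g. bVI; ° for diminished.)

The diatonic triads in C minor (with V from harmonic minor) are Cm, Ddim, Eb, Fm, G, Ab, Bb. Of the given chords, Cm, G and Fm are diatonic. C (C–E–G) is not: scale degree 1 in C minor carries Cm (i). In C major the chord on that degree is C, so here it functions as I, borrowed from the parallel major. F (F–A–C) is not: scale degree 4 in C minor carries Fm (iv). In C major the chord on that degree is F, so here it functions as IV, borrowed from the parallel major.

I, IV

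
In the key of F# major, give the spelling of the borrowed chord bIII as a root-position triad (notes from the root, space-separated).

bIII is built on the lowered scale degree 3. In F# major degree 3 is A#; lowered it becomes A. Stacking thirds in F# minor on A gives A–C#–E.

A C# E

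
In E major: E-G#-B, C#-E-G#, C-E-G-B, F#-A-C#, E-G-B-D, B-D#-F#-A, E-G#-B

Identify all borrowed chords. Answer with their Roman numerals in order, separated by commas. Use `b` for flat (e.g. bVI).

bVImaj7, i7

In E major the diatonic chords are E, F#m, G#m, A, B, C#m, D#dim. E–G#–B = E, C#–E–G# = C#m, F#–A–C# = F#m and B–D#–F#–A = B7 are all diatonic. C–E–G–B doesn't fit — on degree 6 E major would have C#m (vi). Cmaj7 is the degree-6 chord of E minor, so it is the borrowed bVImaj7. E–G–B–D is not: scale degree 1 in E major carries E (I). In E minor the chord on that degree is Em7, so here it functions as i7, borrowed from the parallel minor.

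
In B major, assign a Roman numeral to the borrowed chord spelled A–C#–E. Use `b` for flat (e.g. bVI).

In B major scale degree 7 is A#; A is its lowered form, from B minor. Diatonically B major has A#dim (vii°) on that degree; A–C#–E is instead the major chord native to B minor, so it takes the label bVII.

bVII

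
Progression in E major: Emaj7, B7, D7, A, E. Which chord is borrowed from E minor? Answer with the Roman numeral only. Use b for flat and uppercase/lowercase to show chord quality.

The diatonic triads in E major are E, F#m, G#m, A, B, C#m, D#dim. Emaj7, B7, A and E all belong to that set. D7 (D–F#–A–C) doesn't fit — on degree 7 E major would have D#dim (vii°). D7 is the degree-7 chord of E minor, so it is the borrowed bVII7.

bVII7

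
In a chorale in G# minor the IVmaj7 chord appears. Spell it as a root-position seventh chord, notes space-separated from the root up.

C# E# G# B#

IVmaj7 is built on scale degree 4, which is C# in both G# minor and its parallel. Building the major-seventh chord from the parallel major on C#: C#–E#–G#–B#.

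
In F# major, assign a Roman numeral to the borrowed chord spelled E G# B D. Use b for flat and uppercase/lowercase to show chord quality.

E is the lowered form of scale degree 7 in F# major (the diatonic degree 7 is E#). The diatonic chord on degree 7 would be E#dim (vii°), but E–G#–B–D is the dominant-seventh chord from F# minor. As a borrowed chord it is labeled bVII7.

bVII7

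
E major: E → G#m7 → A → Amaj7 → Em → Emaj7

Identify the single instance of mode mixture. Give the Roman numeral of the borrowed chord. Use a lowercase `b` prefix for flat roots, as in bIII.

E major has the diatonic set E, F#m, G#m, A, B, C#m, D#dim. E, G#m7, A, Amaj7 and Emaj7 all belong to that set. Em (E–G–B) is not: scale degree 1 in E major carries E (I). In E minor the chord on that degree is Em, so here it functions as i, borrowed from the parallel minor.

i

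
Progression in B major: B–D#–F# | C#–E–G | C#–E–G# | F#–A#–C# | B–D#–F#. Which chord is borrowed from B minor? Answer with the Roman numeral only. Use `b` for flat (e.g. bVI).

B major has the diatonic set B, C#m, D#m, E, F#, G#m, A#dim. B–D#–F# = B, C#–E–G# = C#m and F#–A#–C# = F# all belong to that set. C#–E–G doesn't fit — on degree 2 B major would have C#m (ii). C#dim is the degree-2 chord of B minor, so it is the borrowed ii°.

ii°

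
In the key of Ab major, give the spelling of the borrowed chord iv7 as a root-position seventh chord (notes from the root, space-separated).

Db Fb Ab Cb

The root, Db, is scale degree 4 — the same note in Ab major and Ab minor; only the chord quality changes. Stacking thirds in Ab minor on Db gives Db–Fb–Ab–Cb.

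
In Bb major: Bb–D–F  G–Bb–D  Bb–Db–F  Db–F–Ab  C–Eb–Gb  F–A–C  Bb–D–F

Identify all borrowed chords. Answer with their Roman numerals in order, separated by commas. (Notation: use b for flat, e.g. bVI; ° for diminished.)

i, bIII, ii°

The diatonic triads in Bb major are Bb, Cm, Dm, Eb, F, Gm, Adim. Bb–D–F = Bb, G–Bb–D = Gm and F–A–C = F all belong to that set. Bb–Db–F is not: scale degree 1 in Bb major carries Bb (I). In Bb minor the chord on that degree is Bbm, so here it functions as i, borrowed from the parallel minor. Db–F–Ab is not: scale degree 3 in Bb major carries Dm (iii). In Bb minor the chord on that degree is Db, so here it functions as bIII, borrowed from the parallel minor. C–Eb–Gb is not: scale degree 2 in Bb major carries Cm (ii). In Bb minor the chord on that degree is Cdim, so here it functions as ii°, borrowed from the parallel minor.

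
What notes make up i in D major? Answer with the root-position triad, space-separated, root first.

D F A

The root, D, is scale degree 1 — the same note in D major and D minor; only the chord quality changes. Stacking thirds in D minor on D gives D–F–A.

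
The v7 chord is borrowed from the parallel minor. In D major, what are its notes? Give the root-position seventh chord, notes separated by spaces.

A C E G

v7 is built on scale degree 5, which is A in both D major and its parallel. Building the minor-seventh chord from the parallel minor on A: A–C–E–G.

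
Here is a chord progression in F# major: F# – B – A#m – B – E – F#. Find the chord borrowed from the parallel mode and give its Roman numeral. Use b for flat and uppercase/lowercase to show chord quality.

F# major has the diatonic set F#, G#m, A#m, B, C#, D#m, E#dim. F#, B and A#m all belong to that set. But E (E–G#–B) is foreign: the diatonic vii° on degree 7 is E#dim, whereas E comes from F# minor. It is labeled bVII.

bVII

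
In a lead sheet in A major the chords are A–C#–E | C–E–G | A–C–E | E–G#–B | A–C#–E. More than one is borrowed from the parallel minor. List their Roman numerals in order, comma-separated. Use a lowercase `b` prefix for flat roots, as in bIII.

bIII, i

In A major the diatonic chords are A, Bm, C#m, D, E, F#m, G#dim. A–C#–E = A and E–G#–B = E are both diatonic. C–E–G doesn't fit — on degree 3 A major would have C#m (iii). C is the degree-3 chord of A minor, so it is the borrowed bIII. A–C–E doesn't fit — on degree 1 A major would have A (I). Am is the degree-1 chord of A minor, so it is the borrowed i.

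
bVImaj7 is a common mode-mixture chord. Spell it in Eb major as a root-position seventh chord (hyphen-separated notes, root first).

The root of bVImaj7 is the lowered 6th degree: C becomes Cb. Building the major-seventh chord from the parallel minor on Cb: Cb–Eb–Gb–Bb.

Cb-Eb-Gb-Bb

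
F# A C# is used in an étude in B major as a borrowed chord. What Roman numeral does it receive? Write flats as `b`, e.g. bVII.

v

F# is scale degree 5 in B major. The diatonic chord on degree 5 would be F# (V), but F#–A–C# is the minor chord from B minor. As a borrowed chord it is labeled v.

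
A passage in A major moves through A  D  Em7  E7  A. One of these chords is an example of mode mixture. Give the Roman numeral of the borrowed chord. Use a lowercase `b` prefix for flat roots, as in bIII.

v7

In A major the diatonic chords are A, Bm, C#m, D, E, F#m, G#dim. Of the given chords, A, D and E7 are diatonic. But Em7 (E–G–B–D) is foreign: the diatonic V on degree 5 is E, whereas Em7 comes from A minor. It is labeled v7.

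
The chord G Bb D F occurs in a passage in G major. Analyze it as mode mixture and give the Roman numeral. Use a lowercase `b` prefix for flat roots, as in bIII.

The root G is the diatonic 1st degree of G major; the borrowing shows in the chord quality. Diatonically G major has G (I) on that degree; G–Bb–D–F is instead the minor-seventh chord native to G minor, so it takes the label i7.

i7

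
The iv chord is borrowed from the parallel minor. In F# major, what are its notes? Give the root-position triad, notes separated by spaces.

B D F#

The root, B, is scale degree 4 — the same note in F# major and F# minor; only the chord quality changes. Stacking thirds in F# minor on B gives B–D–F#.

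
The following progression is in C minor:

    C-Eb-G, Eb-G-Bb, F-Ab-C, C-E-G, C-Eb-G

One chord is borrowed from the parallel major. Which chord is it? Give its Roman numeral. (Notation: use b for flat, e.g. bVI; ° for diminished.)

I

The diatonic triads in C minor (with V from harmonic minor) are Cm, Ddim, Eb, Fm, G, Ab, Bb. Of the given chords, C–Eb–G = Cm, Eb–G–Bb = Eb and F–Ab–C = Fm are diatonic. But C–E–G is foreign: the diatonic i on degree 1 is Cm, whereas C comes from C major. It is labeled I.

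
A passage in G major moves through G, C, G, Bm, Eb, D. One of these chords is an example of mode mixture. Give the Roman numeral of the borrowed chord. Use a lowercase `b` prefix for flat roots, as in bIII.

bVI

The diatonic triads in G major are G, Am, Bm, C, D, Em, F#dim. G, C, Bm and D are all diatonic. Eb (Eb–G–Bb) doesn't fit — on degree 6 G major would have Em (vi). Eb is the degree-6 chord of G minor, so it is the borrowed bVI.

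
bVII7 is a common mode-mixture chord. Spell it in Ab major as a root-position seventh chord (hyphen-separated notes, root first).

Gb-Bb-Db-Fb

Scale degree 7 in Ab major is G. bVII7 uses the lowered form, Gb, taken from Ab minor. Building the dominant-seventh chord from the parallel minor on Gb: Gb–Bb–Db–Fb.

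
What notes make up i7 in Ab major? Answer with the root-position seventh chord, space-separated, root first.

Ab Cb Eb Gb

i7 is built on scale degree 1, which is Ab in both Ab major and its parallel. In Ab minor the chord on Ab is Ab–Cb–Eb–Gb.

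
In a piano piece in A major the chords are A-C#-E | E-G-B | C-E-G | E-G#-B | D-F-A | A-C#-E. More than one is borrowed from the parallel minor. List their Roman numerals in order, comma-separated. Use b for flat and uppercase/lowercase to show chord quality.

v, bIII, iv

In A major the diatonic chords are A, Bm, C#m, D, E, F#m, G#dim. Of the given chords, A–C#–E = A and E–G#–B = E are diatonic. E–G–B is not: scale degree 5 in A major carries E (V). In A minor the chord on that degree is Em, so here it functions as v, borrowed from the parallel minor. C–E–G doesn't fit — on degree 3 A major would have C#m (iii). C is the degree-3 chord of A minor, so it is the borrowed bIII. D–F–A is not: scale degree 4 in A major carries D (IV). In A minor the chord on that degree is Dm, so here it functions as iv, borrowed from the parallel minor.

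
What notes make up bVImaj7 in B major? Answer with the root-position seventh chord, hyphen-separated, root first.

G-B-D-F#

The root of bVImaj7 is the lowered 6th degree: G# becomes G. Stacking thirds in B minor on G gives G–B–D–F#.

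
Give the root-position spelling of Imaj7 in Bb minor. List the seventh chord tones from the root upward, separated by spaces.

Imaj7 is built on scale degree 1, which is Bb in both Bb minor and its parallel. Building the major-seventh chord from the parallel major on Bb: Bb–D–F–A.

Bb D F A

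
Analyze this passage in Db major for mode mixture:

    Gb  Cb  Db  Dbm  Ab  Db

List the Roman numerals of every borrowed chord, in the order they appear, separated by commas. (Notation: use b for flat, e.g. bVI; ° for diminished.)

bVII, i

The diatonic triads in Db major are Db, Ebm, Fm, Gb, Ab, Bbm, Cdim. Gb, Db and Ab are all diatonic. Cb (Cb–Eb–Gb) doesn't fit — on degree 7 Db major would have Cdim (vii°). Cb is the degree-7 chord of Db minor, so it is the borrowed bVII. But Dbm (Db–Fb–Ab) is foreign: the diatonic I on degree 1 is Db, whereas Dbm comes from Db minor. It is labeled i.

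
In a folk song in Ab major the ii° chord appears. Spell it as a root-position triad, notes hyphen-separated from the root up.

Bb-Db-Fb

The root, Bb, is scale degree 2 — the same note in Ab major and Ab minor; only the chord quality changes. Stacking thirds in Ab minor on Bb gives Bb–Db–Fb.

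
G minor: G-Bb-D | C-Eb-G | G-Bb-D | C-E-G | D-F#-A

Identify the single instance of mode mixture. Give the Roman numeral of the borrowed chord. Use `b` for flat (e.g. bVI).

IV

G minor has the diatonic set Gm, Adim, Bb, Cm, D, Eb, F (with V from harmonic minor). G–Bb–D = Gm, C–Eb–G = Cm and D–F#–A = D all belong to that set. C–E–G doesn't fit — on degree 4 G minor would have Cm (iv). C is the degree-4 chord of G major, so it is the borrowed IV.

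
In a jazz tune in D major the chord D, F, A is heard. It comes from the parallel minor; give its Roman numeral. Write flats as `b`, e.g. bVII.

i

D is scale degree 1 in D major. The diatonic chord on degree 1 would be D (I), but D–F–A is the minor chord from D minor. As a borrowed chord it is labeled i.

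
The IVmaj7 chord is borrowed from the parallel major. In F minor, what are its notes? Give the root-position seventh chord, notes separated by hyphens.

Bb-D-F-A

The root, Bb, is scale degree 4 — the same note in F minor and F major; only the chord quality changes. Stacking thirds in F major on Bb gives Bb–D–F–A.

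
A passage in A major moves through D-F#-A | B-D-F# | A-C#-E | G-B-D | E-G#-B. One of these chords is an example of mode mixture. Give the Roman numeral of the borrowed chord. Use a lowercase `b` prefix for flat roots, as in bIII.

In A major the diatonic chords are A, Bm, C#m, D, E, F#m, G#dim. D–F#–A = D, B–D–F# = Bm, A–C#–E = A and E–G#–B = E all belong to that set. G–B–D doesn't fit — on degree 7 A major would have G#dim (vii°). G is the degree-7 chord of A minor, so it is the borrowed bVII.

bVII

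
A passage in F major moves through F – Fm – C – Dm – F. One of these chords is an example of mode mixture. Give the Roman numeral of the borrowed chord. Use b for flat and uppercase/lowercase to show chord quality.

The diatonic triads in F major are F, Gm, Am, Bb, C, Dm, Edim. F, C and Dm all belong to that set. But Fm (F–Ab–C) is foreign: the diatonic I on degree 1 is F, whereas Fm comes from F minor. It is labeled i.

i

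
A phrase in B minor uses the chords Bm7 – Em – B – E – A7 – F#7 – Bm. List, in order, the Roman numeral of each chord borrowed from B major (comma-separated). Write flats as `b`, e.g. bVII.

The diatonic triads in B minor (with V from harmonic minor) are Bm, C#dim, D, Em, F#, G, A. Bm7, Em, A7, F#7 and Bm are all diatonic. But B (B–D#–F#) is foreign: the diatonic i on degree 1 is Bm, whereas B comes from B major. It is labeled I. E (E–G#–B) is not: scale degree 4 in B minor carries Em (iv). In B major the chord on that degree is E, so here it functions as IV, borrowed from the parallel major.

I, IV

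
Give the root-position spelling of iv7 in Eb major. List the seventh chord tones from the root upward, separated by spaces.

Ab Cb Eb Gb

The root, Ab, is scale degree 4 — the same note in Eb major and Eb minor; only the chord quality changes. Building the minor-seventh chord from the parallel minor on Ab: Ab–Cb–Eb–Gb.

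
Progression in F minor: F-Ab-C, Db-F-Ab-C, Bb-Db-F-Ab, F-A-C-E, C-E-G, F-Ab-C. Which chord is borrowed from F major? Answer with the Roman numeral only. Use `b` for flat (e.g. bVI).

In F minor (with V from harmonic minor) the diatonic chords are Fm, Gdim, Ab, Bbm, C, Db, Eb. Of the given chords, F–Ab–C = Fm, Db–F–Ab–C = Dbmaj7, Bb–Db–F–Ab = Bbm7 and C–E–G = C are diatonic. F–A–C–E doesn't fit — on degree 1 F minor would have Fm (i). Fmaj7 is the degree-1 chord of F major, so it is the borrowed Imaj7.

Imaj7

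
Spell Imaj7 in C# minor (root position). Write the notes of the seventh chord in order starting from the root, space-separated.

The root, C#, is scale degree 1 — the same note in C# minor and C# major; only the chord quality changes. Building the major-seventh chord from the parallel major on C#: C#–E#–G#–B#.

C# E# G# B#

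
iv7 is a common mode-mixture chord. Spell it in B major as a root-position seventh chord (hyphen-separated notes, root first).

E-G-B-D

The root, E, is scale degree 4 — the same note in B major and B minor; only the chord quality changes. Building the minor-seventh chord from the parallel minor on E: E–G–B–D.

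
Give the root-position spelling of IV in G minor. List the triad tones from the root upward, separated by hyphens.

The root, C, is scale degree 4 — the same note in G minor and G major; only the chord quality changes. In G major the chord on C is C–E–G.

C-E-G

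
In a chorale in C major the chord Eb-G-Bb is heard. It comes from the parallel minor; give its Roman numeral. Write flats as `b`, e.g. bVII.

In C major scale degree 3 is E; Eb is its lowered form, from C minor. The diatonic chord on degree 3 would be Em (iii), but Eb–G–Bb is the major chord from C minor. As a borrowed chord it is labeled bIII.

bIII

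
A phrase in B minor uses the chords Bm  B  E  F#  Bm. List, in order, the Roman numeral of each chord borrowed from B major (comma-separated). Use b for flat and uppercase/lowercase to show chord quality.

I, IV

The diatonic triads in B minor (with V from harmonic minor) are Bm, C#dim, D, Em, F#, G, A. Bm and F# are both diatonic. But B (B–D#–F#) is foreign: the diatonic i on degree 1 is Bm, whereas B comes from B major. It is labeled I. E (E–G#–B) doesn't fit — on degree 4 B minor would have Em (iv). E is the degree-4 chord of B major, so it is the borrowed IV.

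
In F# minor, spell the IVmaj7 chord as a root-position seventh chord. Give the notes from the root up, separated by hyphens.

B-D#-F#-A#

IVmaj7 is built on scale degree 4, which is B in both F# minor and its parallel. Stacking thirds in F# major on B gives B–D#–F#–A#.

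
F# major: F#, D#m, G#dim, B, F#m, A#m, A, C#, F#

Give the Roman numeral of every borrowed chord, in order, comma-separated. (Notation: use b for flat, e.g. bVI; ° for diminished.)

The diatonic triads in F# major are F#, G#m, A#m, B, C#, D#m, E#dim. F#, D#m, B, A#m and C# are all diatonic. G#dim (G#–B–D) is not: scale degree 2 in F# major carries G#m (ii). In F# minor the chord on that degree is G#dim, so here it functions as ii°, borrowed from the parallel minor. But F#m (F#–A–C#) is foreign: the diatonic I on degree 1 is F#, whereas F#m comes from F# minor. It is labeled i. But A (A–C#–E) is foreign: the diatonic iii on degree 3 is A#m, whereas A comes from F# minor. It is labeled bIII.

ii°, i, bIII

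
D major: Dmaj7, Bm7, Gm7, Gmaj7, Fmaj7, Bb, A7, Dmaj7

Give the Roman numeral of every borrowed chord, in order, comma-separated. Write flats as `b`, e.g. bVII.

iv7, bIIImaj7, bVI

In D major the diatonic chords are D, Em, F#m, G, A, Bm, C#dim. Dmaj7, Bm7, Gmaj7 and A7 all belong to that set. But Gm7 (G–Bb–D–F) is foreign: the diatonic IV on degree 4 is G, whereas Gm7 comes from D minor. It is labeled iv7. Fmaj7 (F–A–C–E) is not: scale degree 3 in D major carries F#m (iii). In D minor the chord on that degree is Fmaj7, so here it functions as bIIImaj7, borrowed from the parallel minor. Bb (Bb–D–F) is not: scale degree 6 in D major carries Bm (vi). In D minor the chord on that degree is Bb, so here it functions as bVI, borrowed from the parallel minor.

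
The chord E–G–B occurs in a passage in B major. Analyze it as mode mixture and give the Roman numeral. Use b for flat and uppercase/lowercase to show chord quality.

iv

E is scale degree 4 in B major. Diatonically B major has E (IV) on that degree; E–G–B is instead the minor chord native to B minor, so it takes the label iv.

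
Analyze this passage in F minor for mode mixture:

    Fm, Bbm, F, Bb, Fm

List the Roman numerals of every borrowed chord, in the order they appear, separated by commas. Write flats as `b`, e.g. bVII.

The diatonic triads in F minor (with V from harmonic minor) are Fm, Gdim, Ab, Bbm, C, Db, Eb. Of the given chords, Fm and Bbm are diatonic. But F (F–A–C) is foreign: the diatonic i on degree 1 is Fm, whereas F comes from F major. It is labeled I. Bb (Bb–D–F) is not: scale degree 4 in F minor carries Bbm (iv). In F major the chord on that degree is Bb, so here it functions as IV, borrowed from the parallel major.

I, IV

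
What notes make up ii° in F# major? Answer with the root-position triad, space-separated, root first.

G# B D

The root, G#, is scale degree 2 — the same note in F# major and F# minor; only the chord quality changes. Building the diminished chord from the parallel minor on G#: G#–B–D.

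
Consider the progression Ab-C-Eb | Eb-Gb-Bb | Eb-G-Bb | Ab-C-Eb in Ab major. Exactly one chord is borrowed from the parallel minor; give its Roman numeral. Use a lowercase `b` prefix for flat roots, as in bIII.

Ab major has the diatonic set Ab, Bbm, Cm, Db, Eb, Fm, Gdim. Ab–C–Eb = Ab and Eb–G–Bb = Eb are both diatonic. Eb–Gb–Bb doesn't fit — on degree 5 Ab major would have Eb (V). Ebm is the degree-5 chord of Ab minor, so it is the borrowed v.

v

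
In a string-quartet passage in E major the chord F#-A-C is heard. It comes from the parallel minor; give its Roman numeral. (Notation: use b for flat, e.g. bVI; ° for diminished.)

ii°

The root F# is the diatonic 2nd degree of E major; the borrowing shows in the chord quality. F#–A–C is a diminished chord — the form found in E minor, not the diatonic ii (F#m). Borrowed into E major it is written ii°.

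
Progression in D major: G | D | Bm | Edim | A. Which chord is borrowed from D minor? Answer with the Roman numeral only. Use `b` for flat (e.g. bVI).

D major has the diatonic set D, Em, F#m, G, A, Bm, C#dim. Of the given chords, G, D, Bm and A are diatonic. Edim (E–G–Bb) doesn't fit — on degree 2 D major would have Em (ii). Edim is the degree-2 chord of D minor, so it is the borrowed ii°.

ii°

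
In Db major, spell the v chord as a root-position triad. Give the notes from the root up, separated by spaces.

v is built on scale degree 5, which is Ab in both Db major and its parallel. Building the minor chord from the parallel minor on Ab: Ab–Cb–Eb.

Ab Cb Eb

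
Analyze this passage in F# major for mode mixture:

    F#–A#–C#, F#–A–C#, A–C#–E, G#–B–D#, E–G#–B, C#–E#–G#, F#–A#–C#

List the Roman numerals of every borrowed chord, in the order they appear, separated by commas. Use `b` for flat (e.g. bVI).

i, bIII, bVII

F# major has the diatonic set F#, G#m, A#m, B, C#, D#m, E#dim. Of the given chords, F#–A#–C# = F#, G#–B–D# = G#m and C#–E#–G# = C# are diatonic. F#–A–C# doesn't fit — on degree 1 F# major would have F# (I). F#m is the degree-1 chord of F# minor, so it is the borrowed i. A–C#–E doesn't fit — on degree 3 F# major would have A#m (iii). A is the degree-3 chord of F# minor, so it is the borrowed bIII. E–G#–B is not: scale degree 7 in F# major carries E#dim (vii°). In F# minor the chord on that degree is E, so here it functions as bVII, borrowed from the parallel minor.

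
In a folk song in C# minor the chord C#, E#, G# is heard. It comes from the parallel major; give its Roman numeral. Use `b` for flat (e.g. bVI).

C# is scale degree 1 in C# minor. C#–E#–G# is a major chord — the form found in C# major, not the diatonic i (C#m). Borrowed into C# minor it is written I.

I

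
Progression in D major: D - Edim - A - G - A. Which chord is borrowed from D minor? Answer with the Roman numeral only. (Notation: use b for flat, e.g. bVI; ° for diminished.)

The diatonic triads in D major are D, Em, F#m, G, A, Bm, C#dim. D, A and G all belong to that set. Edim (E–G–Bb) doesn't fit — on degree 2 D major would have Em (ii). Edim is the degree-2 chord of D minor, so it is the borrowed ii°.

ii°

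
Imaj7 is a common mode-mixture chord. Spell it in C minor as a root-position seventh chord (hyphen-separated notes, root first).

C-E-G-B

Imaj7 is built on scale degree 1, which is C in both C minor and its parallel. Building the major-seventh chord from the parallel major on C: C–E–G–B.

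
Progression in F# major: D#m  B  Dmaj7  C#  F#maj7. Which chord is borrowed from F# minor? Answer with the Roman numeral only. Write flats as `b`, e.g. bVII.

The diatonic triads in F# major are F#, G#m, A#m, B, C#, D#m, E#dim. Of the given chords, D#m, B, C# and F#maj7 are diatonic. But Dmaj7 (D–F#–A–C#) is foreign: the diatonic vi on degree 6 is D#m, whereas Dmaj7 comes from F# minor. It is labeled bVImaj7.

bVImaj7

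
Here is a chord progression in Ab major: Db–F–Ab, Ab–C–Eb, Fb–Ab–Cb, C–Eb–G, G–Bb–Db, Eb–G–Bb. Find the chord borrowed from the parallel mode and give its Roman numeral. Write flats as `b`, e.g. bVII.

The diatonic triads in Ab major are Ab, Bbm, Cm, Db, Eb, Fm, Gdim. Db–F–Ab = Db, Ab–C–Eb = Ab, C–Eb–G = Cm, G–Bb–Db = Gdim and Eb–G–Bb = Eb are all diatonic. Fb–Ab–Cb is not: scale degree 6 in Ab major carries Fm (vi). In Ab minor the chord on that degree is Fb, so here it functions as bVI, borrowed from the parallel minor.

bVI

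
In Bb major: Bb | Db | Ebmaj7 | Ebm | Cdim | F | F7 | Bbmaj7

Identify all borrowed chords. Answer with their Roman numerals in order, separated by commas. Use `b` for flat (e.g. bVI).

Bb major has the diatonic set Bb, Cm, Dm, Eb, F, Gm, Adim. Of the given chords, Bb, Ebmaj7, F, F7 and Bbmaj7 are diatonic. Db (Db–F–Ab) doesn't fit — on degree 3 Bb major would have Dm (iii). Db is the degree-3 chord of Bb minor, so it is the borrowed bIII. Ebm (Eb–Gb–Bb) doesn't fit — on degree 4 Bb major would have Eb (IV). Ebm is the degree-4 chord of Bb minor, so it is the borrowed iv. But Cdim (C–Eb–Gb) is foreign: the diatonic ii on degree 2 is Cm, whereas Cdim comes from Bb minor. It is labeled ii°.

bIII, iv, ii°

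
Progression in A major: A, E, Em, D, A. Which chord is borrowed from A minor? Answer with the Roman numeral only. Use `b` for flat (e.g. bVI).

In A major the diatonic chords are A, Bm, C#m, D, E, F#m, G#dim. A, E and D are all diatonic. Em (E–G–B) is not: scale degree 5 in A major carries E (V). In A minor the chord on that degree is Em, so here it functions as v, borrowed from the parallel minor.

v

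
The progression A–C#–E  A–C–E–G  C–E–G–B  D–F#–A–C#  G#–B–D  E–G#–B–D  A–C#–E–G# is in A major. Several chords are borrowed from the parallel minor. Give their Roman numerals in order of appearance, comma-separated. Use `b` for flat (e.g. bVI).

i7, bIIImaj7

In A major the diatonic chords are A, Bm, C#m, D, E, F#m, G#dim. A–C#–E = A, D–F#–A–C# = Dmaj7, G#–B–D = G#dim, E–G#–B–D = E7 and A–C#–E–G# = Amaj7 are all diatonic. A–C–E–G doesn't fit — on degree 1 A major would have A (I). Am7 is the degree-1 chord of A minor, so it is the borrowed i7. C–E–G–B is not: scale degree 3 in A major carries C#m (iii). In A minor the chord on that degree is Cmaj7, so here it functions as bIIImaj7, borrowed from the parallel minor.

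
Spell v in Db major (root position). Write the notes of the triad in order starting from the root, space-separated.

Ab Cb Eb

v is built on scale degree 5, which is Ab in both Db major and its parallel. Stacking thirds in Db minor on Ab gives Ab–Cb–Eb.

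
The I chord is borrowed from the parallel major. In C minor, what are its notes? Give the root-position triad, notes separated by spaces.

C E G

I is built on scale degree 1, which is C in both C minor and its parallel. In C major the chord on C is C–E–G.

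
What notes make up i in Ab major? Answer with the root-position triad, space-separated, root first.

The root, Ab, is scale degree 1 — the same note in Ab major and Ab minor; only the chord quality changes. Building the minor chord from the parallel minor on Ab: Ab–Cb–Eb.

Ab Cb Eb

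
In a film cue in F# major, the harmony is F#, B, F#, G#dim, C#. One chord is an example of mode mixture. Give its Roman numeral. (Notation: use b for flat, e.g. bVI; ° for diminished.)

ii°

In F# major the diatonic chords are F#, G#m, A#m, B, C#, D#m, E#dim. Of the given chords, F#, B and C# are diatonic. But G#dim (G#–B–D) is foreign: the diatonic ii on degree 2 is G#m, whereas G#dim comes from F# minor. It is labeled ii°.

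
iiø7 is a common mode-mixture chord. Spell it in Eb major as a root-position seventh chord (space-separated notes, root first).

F Ab Cb Eb

The root, F, is scale degree 2 — the same note in Eb major and Eb minor; only the chord quality changes. Stacking thirds in Eb minor on F gives F–Ab–Cb–Eb.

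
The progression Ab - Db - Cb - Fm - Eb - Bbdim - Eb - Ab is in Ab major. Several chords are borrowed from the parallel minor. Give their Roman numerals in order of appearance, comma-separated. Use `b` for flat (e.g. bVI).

The diatonic triads in Ab major are Ab, Bbm, Cm, Db, Eb, Fm, Gdim. Of the given chords, Ab, Db, Fm and Eb are diatonic. Cb (Cb–Eb–Gb) doesn't fit — on degree 3 Ab major would have Cm (iii). Cb is the degree-3 chord of Ab minor, so it is the borrowed bIII. But Bbdim (Bb–Db–Fb) is foreign: the diatonic ii on degree 2 is Bbm, whereas Bbdim comes from Ab minor. It is labeled ii°.

bIII, ii°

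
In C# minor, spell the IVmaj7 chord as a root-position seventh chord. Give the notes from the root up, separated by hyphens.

The root, F#, is scale degree 4 — the same note in C# minor and C# major; only the chord quality changes. In C# major the chord on F# is F#–A#–C#–E#.

F#-A#-C#-E#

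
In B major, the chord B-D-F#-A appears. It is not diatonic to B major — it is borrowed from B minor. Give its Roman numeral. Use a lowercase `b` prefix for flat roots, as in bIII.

i7

The root B is the diatonic 1st degree of B major; the borrowing shows in the chord quality. The diatonic chord on degree 1 would be B (I), but B–D–F#–A is the minor-seventh chord from B minor. As a borrowed chord it is labeled i7.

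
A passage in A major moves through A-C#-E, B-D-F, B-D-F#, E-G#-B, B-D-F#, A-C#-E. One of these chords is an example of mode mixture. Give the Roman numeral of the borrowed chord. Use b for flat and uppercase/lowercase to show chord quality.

ii°

The diatonic triads in A major are A, Bm, C#m, D, E, F#m, G#dim. A–C#–E = A, B–D–F# = Bm and E–G#–B = E are all diatonic. B–D–F doesn't fit — on degree 2 A major would have Bm (ii). Bdim is the degree-2 chord of A minor, so it is the borrowed ii°.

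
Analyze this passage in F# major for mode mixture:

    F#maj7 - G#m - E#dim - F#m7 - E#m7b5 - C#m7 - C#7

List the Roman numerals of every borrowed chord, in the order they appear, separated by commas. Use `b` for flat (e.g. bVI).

The diatonic triads in F# major are F#, G#m, A#m, B, C#, D#m, E#dim. Of the given chords, F#maj7, G#m, E#dim, E#m7b5 and C#7 are diatonic. But F#m7 (F#–A–C#–E) is foreign: the diatonic I on degree 1 is F#, whereas F#m7 comes from F# minor. It is labeled i7. C#m7 (C#–E–G#–B) is not: scale degree 5 in F# major carries C# (V). In F# minor the chord on that degree is C#m7, so here it functions as v7, borrowed from the parallel minor.

i7, v7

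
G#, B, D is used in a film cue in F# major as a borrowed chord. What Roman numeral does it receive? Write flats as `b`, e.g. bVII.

G# is scale degree 2 in F# major. Diatonically F# major has G#m (ii) on that degree; G#–B–D is instead the diminished chord native to F# minor, so it takes the label ii°.

ii°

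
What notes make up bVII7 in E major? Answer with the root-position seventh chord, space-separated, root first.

bVII7 is built on the lowered scale degree 7. In E major degree 7 is D#; lowered it becomes D. Building the dominant-seventh chord from the parallel minor on D: D–F#–A–C.

D F# A C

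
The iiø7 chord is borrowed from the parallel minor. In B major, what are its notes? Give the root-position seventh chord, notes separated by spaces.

C# E G B

iiø7 is built on scale degree 2, which is C# in both B major and its parallel. Stacking thirds in B minor on C# gives C#–E–G–B.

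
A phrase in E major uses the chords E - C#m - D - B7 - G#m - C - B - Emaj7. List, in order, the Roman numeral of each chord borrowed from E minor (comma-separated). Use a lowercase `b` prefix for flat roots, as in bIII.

bVII, bVI

E major has the diatonic set E, F#m, G#m, A, B, C#m, D#dim. E, C#m, B7, G#m, B and Emaj7 all belong to that set. D (D–F#–A) is not: scale degree 7 in E major carries D#dim (vii°). In E minor the chord on that degree is D, so here it functions as bVII, borrowed from the parallel minor. C (C–E–G) is not: scale degree 6 in E major carries C#m (vi). In E minor the chord on that degree is C, so here it functions as bVI, borrowed from the parallel minor.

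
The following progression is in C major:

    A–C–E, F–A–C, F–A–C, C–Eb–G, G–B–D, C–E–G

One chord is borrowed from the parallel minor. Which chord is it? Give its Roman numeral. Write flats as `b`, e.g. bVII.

i

In C major the diatonic chords are C, Dm, Em, F, G, Am, Bdim. A–C–E = Am, F–A–C = F, G–B–D = G and C–E–G = C are all diatonic. C–Eb–G is not: scale degree 1 in C major carries C (I). In C minor the chord on that degree is Cm, so here it functions as i, borrowed from the parallel minor.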